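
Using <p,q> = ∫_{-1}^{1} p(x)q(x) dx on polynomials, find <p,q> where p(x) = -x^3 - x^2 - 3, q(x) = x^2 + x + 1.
<p,q> = -142/15

Expand the product: p(x)·q(x) = -x^5 - 2*x^4 - 2*x^3 - 4*x^2 - 3*x - 3.
∫_{-1}^{1} of each monomial x^k gives [2/(k+1) if k even, 0 if k odd]. Integrating term-by-term (or equivalently evaluating the antiderivative F(x) = -x^6/6 - 2*x^5/5 - x^4/2 - 4*x^3/3 - 3*x^2/2 - 3*x at the endpoints):
  F(1) − F(−1) = -69/10 − (77/30) = -142/15.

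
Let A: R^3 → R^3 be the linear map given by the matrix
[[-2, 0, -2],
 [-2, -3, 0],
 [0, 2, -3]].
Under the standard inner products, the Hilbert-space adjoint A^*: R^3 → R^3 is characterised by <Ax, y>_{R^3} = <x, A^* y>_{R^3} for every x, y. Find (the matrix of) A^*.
A^* = A^T =
[[-2, -2, 0],
 [0, -3, 2],
 [-2, 0, -3]]

For real matrices with standard dot products, the defining identity <Ax, y> = <x, A^* y> gives (Ax)^T y = x^T (A^*) y, i.e. x^T A^T y = x^T (A^*) y. Since this holds for all x, y, we must have A^* = A^T. Therefore
A^* =
[[-2, -2, 0],
 [0, -3, 2],
 [-2, 0, -3]].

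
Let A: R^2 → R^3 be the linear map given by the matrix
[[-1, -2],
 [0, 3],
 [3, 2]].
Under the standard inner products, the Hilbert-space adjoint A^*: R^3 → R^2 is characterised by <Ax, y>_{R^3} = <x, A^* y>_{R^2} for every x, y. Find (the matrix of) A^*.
A^* = A^T =
[[-1, 0, 3],
 [-2, 3, 2]]

For real matrices with standard dot products, the defining identity <Ax, y> = <x, A^* y> gives (Ax)^T y = x^T (A^*) y, i.e. x^T A^T y = x^T (A^*) y. Since this holds for all x, y, we must have A^* = A^T. Therefore
A^* =
[[-1, 0, 3],
 [-2, 3, 2]].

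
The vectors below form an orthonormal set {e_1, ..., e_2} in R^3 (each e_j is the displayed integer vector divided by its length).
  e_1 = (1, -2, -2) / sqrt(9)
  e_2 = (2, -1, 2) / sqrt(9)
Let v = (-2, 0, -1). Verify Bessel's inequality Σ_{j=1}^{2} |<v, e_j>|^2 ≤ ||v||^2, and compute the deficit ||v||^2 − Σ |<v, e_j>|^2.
Σ |<v, e_j>|^2 = 4; ||v||^2 = 5; deficit = 1

Write each e_j = u_j / sqrt(<u_j, u_j>) where u_j is the displayed integer vector. Then <v, e_j> = <v, u_j> / sqrt(<u_j, u_j>), so |<v, e_j>|^2 = <v, u_j>^2 / <u_j, u_j>.
Coefficients: <v, e_1> = 0/sqrt(9), <v, e_2> = -6/sqrt(9).
Square and sum: Σ |<v, e_j>|^2 = 4.
Compute ||v||^2 = v·v = 5.
Deficit = 5 − 4 = 1 ≥ 0, confirming Bessel's inequality. (The deficit equals ||v − Σ <v,e_j> e_j||^2, the squared distance from v to span{e_j}.)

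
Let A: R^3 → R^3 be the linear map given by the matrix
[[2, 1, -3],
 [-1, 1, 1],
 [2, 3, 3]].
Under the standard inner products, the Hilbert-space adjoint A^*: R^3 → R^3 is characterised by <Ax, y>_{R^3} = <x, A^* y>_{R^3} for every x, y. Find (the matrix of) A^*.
A^* = A^T =
[[2, -1, 2],
 [1, 1, 3],
 [-3, 1, 3]]

For real matrices with standard dot products, the defining identity <Ax, y> = <x, A^* y> gives (Ax)^T y = x^T (A^*) y, i.e. x^T A^T y = x^T (A^*) y. Since this holds for all x, y, we must have A^* = A^T. Therefore
A^* =
[[2, -1, 2],
 [1, 1, 3],
 [-3, 1, 3]].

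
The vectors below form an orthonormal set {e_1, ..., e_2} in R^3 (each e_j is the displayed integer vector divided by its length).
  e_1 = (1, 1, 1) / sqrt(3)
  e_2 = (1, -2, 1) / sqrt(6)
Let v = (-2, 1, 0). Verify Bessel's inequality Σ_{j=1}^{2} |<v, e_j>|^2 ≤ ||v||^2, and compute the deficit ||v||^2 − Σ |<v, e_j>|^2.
Σ |<v, e_j>|^2 = 3; ||v||^2 = 5; deficit = 2

Write each e_j = u_j / sqrt(<u_j, u_j>) where u_j is the displayed integer vector. Then <v, e_j> = <v, u_j> / sqrt(<u_j, u_j>), so |<v, e_j>|^2 = <v, u_j>^2 / <u_j, u_j>.
Coefficients: <v, e_1> = -1/sqrt(3), <v, e_2> = -4/sqrt(6).
Square and sum: Σ |<v, e_j>|^2 = 3.
Compute ||v||^2 = v·v = 5.
Deficit = 5 − 3 = 2 ≥ 0, confirming Bessel's inequality. (The deficit equals ||v − Σ <v,e_j> e_j||^2, the squared distance from v to span{e_j}.)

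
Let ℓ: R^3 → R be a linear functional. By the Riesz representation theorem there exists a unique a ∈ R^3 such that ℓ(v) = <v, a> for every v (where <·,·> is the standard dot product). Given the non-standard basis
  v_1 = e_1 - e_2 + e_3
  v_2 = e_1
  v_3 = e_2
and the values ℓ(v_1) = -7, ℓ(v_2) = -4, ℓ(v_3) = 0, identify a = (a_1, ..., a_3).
a = (-4, 0, -3)

Write a = (a_1, ..., a_3) in the standard basis. For each basis vector v_i, ℓ(v_i) = <v_i, a> is a linear equation in the a_j's. Collect the n equations into a matrix system V a = ℓ, where row i of V is v_i (expressed in the standard basis). Since V is invertible (lower-triangular with 1s on the diagonal, up to permutation), solve by back-substitution:
  V =
[[1, -1, 1],
 [1, 0, 0],
 [0, 1, 0]]
  V a = (-7, -4, 0)
Solving gives a = (-4, 0, -3).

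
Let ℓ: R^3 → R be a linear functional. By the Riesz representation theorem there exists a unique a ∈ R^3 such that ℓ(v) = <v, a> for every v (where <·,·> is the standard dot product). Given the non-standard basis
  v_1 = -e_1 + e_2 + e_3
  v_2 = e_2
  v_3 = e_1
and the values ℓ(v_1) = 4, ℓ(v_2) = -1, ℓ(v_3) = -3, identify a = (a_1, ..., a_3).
a = (-3, -1, 2)

Write a = (a_1, ..., a_3) in the standard basis. For each basis vector v_i, ℓ(v_i) = <v_i, a> is a linear equation in the a_j's. Collect the n equations into a matrix system V a = ℓ, where row i of V is v_i (expressed in the standard basis). Since V is invertible (lower-triangular with 1s on the diagonal, up to permutation), solve by back-substitution:
  V =
[[-1, 1, 1],
 [0, 1, 0],
 [1, 0, 0]]
  V a = (4, -1, -3)
Solving gives a = (-3, -1, 2).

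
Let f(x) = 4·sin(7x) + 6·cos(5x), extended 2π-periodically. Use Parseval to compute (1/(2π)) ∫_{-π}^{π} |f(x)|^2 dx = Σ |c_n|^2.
Σ |c_n|^2 = 26

Expand |f|^2 and use orthogonality of {sin(nx), cos(mx)} on [-π, π]:
  ∫_{-π}^{π} sin(nx)^2 dx = π, ∫ cos(mx)^2 dx = π, and cross terms integrate to 0.
So ∫_{-π}^{π} f(x)^2 dx = 4^2 · π + 6^2 · π = (16 + 36)π.
Divide by 2π: (16 + 36)/2 = 26.
By Parseval, this equals Σ |c_n|^2.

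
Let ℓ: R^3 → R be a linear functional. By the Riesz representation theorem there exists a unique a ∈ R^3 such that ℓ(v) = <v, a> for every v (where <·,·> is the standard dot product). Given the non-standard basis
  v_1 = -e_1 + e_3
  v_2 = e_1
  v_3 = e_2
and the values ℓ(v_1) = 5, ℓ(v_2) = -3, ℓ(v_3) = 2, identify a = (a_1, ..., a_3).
a = (-3, 2, 2)

Write a = (a_1, ..., a_3) in the standard basis. For each basis vector v_i, ℓ(v_i) = <v_i, a> is a linear equation in the a_j's. Collect the n equations into a matrix system V a = ℓ, where row i of V is v_i (expressed in the standard basis). Since V is invertible (lower-triangular with 1s on the diagonal, up to permutation), solve by back-substitution:
  V =
[[-1, 0, 1],
 [1, 0, 0],
 [0, 1, 0]]
  V a = (5, -3, 2)
Solving gives a = (-3, 2, 2).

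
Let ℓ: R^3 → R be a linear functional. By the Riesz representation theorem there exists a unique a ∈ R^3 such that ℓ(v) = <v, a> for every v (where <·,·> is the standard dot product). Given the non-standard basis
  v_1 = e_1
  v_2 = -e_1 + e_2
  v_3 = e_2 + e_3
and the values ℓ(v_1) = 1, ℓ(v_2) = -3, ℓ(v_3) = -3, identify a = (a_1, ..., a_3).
a = (1, -2, -1)

Write a = (a_1, ..., a_3) in the standard basis. For each basis vector v_i, ℓ(v_i) = <v_i, a> is a linear equation in the a_j's. Collect the n equations into a matrix system V a = ℓ, where row i of V is v_i (expressed in the standard basis). Since V is invertible (lower-triangular with 1s on the diagonal, up to permutation), solve by back-substitution:
  V =
[[1, 0, 0],
 [-1, 1, 0],
 [0, 1, 1]]
  V a = (1, -3, -3)
Solving gives a = (1, -2, -1).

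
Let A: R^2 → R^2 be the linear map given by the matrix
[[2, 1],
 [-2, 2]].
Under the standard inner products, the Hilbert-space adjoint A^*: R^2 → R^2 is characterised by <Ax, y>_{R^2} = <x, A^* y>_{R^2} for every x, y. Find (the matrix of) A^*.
A^* = A^T =
[[2, -2],
 [1, 2]]

For real matrices with standard dot products, the defining identity <Ax, y> = <x, A^* y> gives (Ax)^T y = x^T (A^*) y, i.e. x^T A^T y = x^T (A^*) y. Since this holds for all x, y, we must have A^* = A^T. Therefore
A^* =
[[2, -2],
 [1, 2]].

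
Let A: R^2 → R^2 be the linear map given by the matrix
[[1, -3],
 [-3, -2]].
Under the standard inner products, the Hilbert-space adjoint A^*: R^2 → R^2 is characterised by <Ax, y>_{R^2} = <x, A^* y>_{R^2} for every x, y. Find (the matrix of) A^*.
A^* = A^T =
[[1, -3],
 [-3, -2]]

For real matrices with standard dot products, the defining identity <Ax, y> = <x, A^* y> gives (Ax)^T y = x^T (A^*) y, i.e. x^T A^T y = x^T (A^*) y. Since this holds for all x, y, we must have A^* = A^T. Therefore
A^* =
[[1, -3],
 [-3, -2]].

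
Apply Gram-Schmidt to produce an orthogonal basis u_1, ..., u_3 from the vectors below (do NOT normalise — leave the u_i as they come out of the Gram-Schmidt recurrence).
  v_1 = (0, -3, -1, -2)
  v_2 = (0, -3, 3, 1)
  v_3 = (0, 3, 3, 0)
Orthogonal basis:
  u_1 = (0, -3, -1, -2)
  u_2 = (0, -15/7, 23/7, 11/7)
  u_3 = (0, 21/25, 189/125, -252/125)

Apply the Gram-Schmidt recurrence
  u_1 = v_1
  u_i = v_i − Σ_{j<i} ((v_i · u_j) / (u_j · u_j)) · u_j.

Step by step this gives:
  u_1 = (0, -3, -1, -2)
  u_2 = (0, -15/7, 23/7, 11/7)
  u_3 = (0, 21/25, 189/125, -252/125)

Orthogonality check:
  u_2 · u_1 = 0 (should be 0)
  u_3 · u_1 = 0 (should be 0)
  u_3 · u_2 = 0 (should be 0)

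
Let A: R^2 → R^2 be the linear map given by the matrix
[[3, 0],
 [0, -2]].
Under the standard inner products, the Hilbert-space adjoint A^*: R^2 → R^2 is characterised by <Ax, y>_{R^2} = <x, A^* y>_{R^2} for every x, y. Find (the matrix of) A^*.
A^* = A^T =
[[3, 0],
 [0, -2]]

For real matrices with standard dot products, the defining identity <Ax, y> = <x, A^* y> gives (Ax)^T y = x^T (A^*) y, i.e. x^T A^T y = x^T (A^*) y. Since this holds for all x, y, we must have A^* = A^T. Therefore
A^* =
[[3, 0],
 [0, -2]].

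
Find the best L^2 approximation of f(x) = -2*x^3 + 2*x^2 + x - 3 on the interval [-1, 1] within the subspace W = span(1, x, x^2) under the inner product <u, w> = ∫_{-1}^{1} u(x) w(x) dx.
g(x) = 2*x^2 - x/5 - 3

The best approximation g ∈ W is the orthogonal projection of f onto W. Writing g = a_0 + a_1 x + a_2 x^2, the coefficients solve the normal equations G · a = b where
  G_{ij} = <φ_i, φ_j> and b_i = <f, φ_i>, with φ_0 = 1, φ_1 = x, φ_2 = x^2.
G =
  [2, 0, 2/3]
  [0, 2/3, 0]
  [2/3, 0, 2/5],
b = (-14/3, -2/15, -6/5).
Solving gives a_0 = -3, a_1 = -1/5, a_2 = 2, so
  g(x) = 2*x^2 - x/5 - 3.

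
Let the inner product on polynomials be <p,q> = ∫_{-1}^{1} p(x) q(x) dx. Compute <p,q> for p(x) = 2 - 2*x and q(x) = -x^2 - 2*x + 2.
<p,q> = 28/3

Expand the product: p(x)·q(x) = 2*x^3 + 2*x^2 - 8*x + 4.
∫_{-1}^{1} of each monomial x^k gives [2/(k+1) if k even, 0 if k odd]. Integrating term-by-term (or equivalently evaluating the antiderivative F(x) = x^4/2 + 2*x^3/3 - 4*x^2 + 4*x at the endpoints):
  F(1) − F(−1) = 7/6 − (-49/6) = 28/3.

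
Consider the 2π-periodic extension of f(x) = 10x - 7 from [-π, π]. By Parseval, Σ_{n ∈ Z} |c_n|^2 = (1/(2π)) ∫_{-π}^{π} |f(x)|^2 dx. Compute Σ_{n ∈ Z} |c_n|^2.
Σ |c_n|^2 = 100π^2/3 + 49

Expand and integrate term by term over [-π, π]:
  ∫ (10x)^2 dx = 100·(2π^3/3); ∫ 2·10·(-7)·x dx = 0 (odd integrand); ∫ (-7)^2 dx = 49·2π.
So (1/(2π)) ∫_{-π}^{π} (10x - 7)^2 dx = 100π^2/3 + 49 = 100π^2/3 + 49.
Parseval ⇒ Σ |c_n|^2 = 100π^2/3 + 49.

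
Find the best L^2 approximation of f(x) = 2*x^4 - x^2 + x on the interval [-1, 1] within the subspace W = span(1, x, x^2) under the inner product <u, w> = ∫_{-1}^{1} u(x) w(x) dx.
g(x) = 5*x^2/7 + x - 6/35

The best approximation g ∈ W is the orthogonal projection of f onto W. Writing g = a_0 + a_1 x + a_2 x^2, the coefficients solve the normal equations G · a = b where
  G_{ij} = <φ_i, φ_j> and b_i = <f, φ_i>, with φ_0 = 1, φ_1 = x, φ_2 = x^2.
G =
  [2, 0, 2/3]
  [0, 2/3, 0]
  [2/3, 0, 2/5],
b = (2/15, 2/3, 6/35).
Solving gives a_0 = -6/35, a_1 = 1, a_2 = 5/7, so
  g(x) = 5*x^2/7 + x - 6/35.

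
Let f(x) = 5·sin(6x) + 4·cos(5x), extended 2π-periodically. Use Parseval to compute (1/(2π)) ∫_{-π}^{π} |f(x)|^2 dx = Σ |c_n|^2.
Σ |c_n|^2 = 41/2

Expand |f|^2 and use orthogonality of {sin(nx), cos(mx)} on [-π, π]:
  ∫_{-π}^{π} sin(nx)^2 dx = π, ∫ cos(mx)^2 dx = π, and cross terms integrate to 0.
So ∫_{-π}^{π} f(x)^2 dx = 5^2 · π + 4^2 · π = (25 + 16)π.
Divide by 2π: (25 + 16)/2 = 41/2.
By Parseval, this equals Σ |c_n|^2.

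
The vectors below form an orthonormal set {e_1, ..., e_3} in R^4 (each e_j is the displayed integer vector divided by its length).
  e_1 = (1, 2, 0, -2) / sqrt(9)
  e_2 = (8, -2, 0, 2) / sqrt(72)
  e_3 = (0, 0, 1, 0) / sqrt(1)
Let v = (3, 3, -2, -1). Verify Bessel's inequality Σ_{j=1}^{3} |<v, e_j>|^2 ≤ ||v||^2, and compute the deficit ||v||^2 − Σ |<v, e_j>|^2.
Σ |<v, e_j>|^2 = 21; ||v||^2 = 23; deficit = 2

Write each e_j = u_j / sqrt(<u_j, u_j>) where u_j is the displayed integer vector. Then <v, e_j> = <v, u_j> / sqrt(<u_j, u_j>), so |<v, e_j>|^2 = <v, u_j>^2 / <u_j, u_j>.
Coefficients: <v, e_1> = 11/sqrt(9), <v, e_2> = 16/sqrt(72), <v, e_3> = -2/sqrt(1).
Square and sum: Σ |<v, e_j>|^2 = 21.
Compute ||v||^2 = v·v = 23.
Deficit = 23 − 21 = 2 ≥ 0, confirming Bessel's inequality. (The deficit equals ||v − Σ <v,e_j> e_j||^2, the squared distance from v to span{e_j}.)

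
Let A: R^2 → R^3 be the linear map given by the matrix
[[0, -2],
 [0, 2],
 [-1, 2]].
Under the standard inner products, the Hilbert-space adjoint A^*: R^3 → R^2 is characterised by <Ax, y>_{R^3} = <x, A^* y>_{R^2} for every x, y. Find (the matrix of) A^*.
A^* = A^T =
[[0, 0, -1],
 [-2, 2, 2]]

For real matrices with standard dot products, the defining identity <Ax, y> = <x, A^* y> gives (Ax)^T y = x^T (A^*) y, i.e. x^T A^T y = x^T (A^*) y. Since this holds for all x, y, we must have A^* = A^T. Therefore
A^* =
[[0, 0, -1],
 [-2, 2, 2]].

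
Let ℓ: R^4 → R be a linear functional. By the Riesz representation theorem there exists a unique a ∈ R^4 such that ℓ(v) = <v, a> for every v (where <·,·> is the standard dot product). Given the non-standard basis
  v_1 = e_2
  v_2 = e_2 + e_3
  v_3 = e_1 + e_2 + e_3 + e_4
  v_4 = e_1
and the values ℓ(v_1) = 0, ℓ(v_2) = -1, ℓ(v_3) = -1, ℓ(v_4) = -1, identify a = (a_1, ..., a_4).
a = (-1, 0, -1, 1)

Write a = (a_1, ..., a_4) in the standard basis. For each basis vector v_i, ℓ(v_i) = <v_i, a> is a linear equation in the a_j's. Collect the n equations into a matrix system V a = ℓ, where row i of V is v_i (expressed in the standard basis). Since V is invertible (lower-triangular with 1s on the diagonal, up to permutation), solve by back-substitution:
  V =
[[0, 1, 0, 0],
 [0, 1, 1, 0],
 [1, 1, 1, 1],
 [1, 0, 0, 0]]
  V a = (0, -1, -1, -1)
Solving gives a = (-1, 0, -1, 1).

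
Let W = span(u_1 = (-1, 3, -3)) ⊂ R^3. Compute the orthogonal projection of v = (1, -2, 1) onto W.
proj_W(v) = (10/19, -30/19, 30/19)

Set up U = [u_1 | ... | u_1] ∈ R^(3×1). The projector onto W = col(U) is P = U (U^T U)^(-1) U^T.
Compute U^T U =
  [19],
and U^T v = (-10).
Solve U^T U · c = U^T v for the coefficients: c = (-10/19). The projection is proj_W(v) = U c.
Check: (v - proj_W(v)) · u_1 = 0  (should be 0).
Result: proj_W(v) = (10/19, -30/19, 30/19).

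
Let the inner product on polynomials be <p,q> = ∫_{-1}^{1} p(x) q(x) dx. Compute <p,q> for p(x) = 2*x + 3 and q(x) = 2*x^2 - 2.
<p,q> = -8

Expand the product: p(x)·q(x) = 4*x^3 + 6*x^2 - 4*x - 6.
∫_{-1}^{1} of each monomial x^k gives [2/(k+1) if k even, 0 if k odd]. Integrating term-by-term (or equivalently evaluating the antiderivative F(x) = x^4 + 2*x^3 - 2*x^2 - 6*x at the endpoints):
  F(1) − F(−1) = -5 − (3) = -8.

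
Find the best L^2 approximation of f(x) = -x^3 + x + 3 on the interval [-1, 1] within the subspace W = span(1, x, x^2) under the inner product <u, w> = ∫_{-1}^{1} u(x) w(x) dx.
g(x) = 2*x/5 + 3

The best approximation g ∈ W is the orthogonal projection of f onto W. Writing g = a_0 + a_1 x + a_2 x^2, the coefficients solve the normal equations G · a = b where
  G_{ij} = <φ_i, φ_j> and b_i = <f, φ_i>, with φ_0 = 1, φ_1 = x, φ_2 = x^2.
G =
  [2, 0, 2/3]
  [0, 2/3, 0]
  [2/3, 0, 2/5],
b = (6, 4/15, 2).
Solving gives a_0 = 3, a_1 = 2/5, a_2 = 0, so
  g(x) = 2*x/5 + 3.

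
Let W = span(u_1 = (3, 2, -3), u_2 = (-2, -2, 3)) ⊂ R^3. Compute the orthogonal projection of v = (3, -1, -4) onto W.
proj_W(v) = (3, 20/13, -30/13)

Set up U = [u_1 | ... | u_2] ∈ R^(3×2). The projector onto W = col(U) is P = U (U^T U)^(-1) U^T.
Compute U^T U =
  [22, -19]
  [-19, 17],
and U^T v = (19, -16).
Solve U^T U · c = U^T v for the coefficients: c = (19/13, 9/13). The projection is proj_W(v) = U c.
Check: (v - proj_W(v)) · u_1 = 0  (should be 0).
Check: (v - proj_W(v)) · u_2 = 0  (should be 0).
Result: proj_W(v) = (3, 20/13, -30/13).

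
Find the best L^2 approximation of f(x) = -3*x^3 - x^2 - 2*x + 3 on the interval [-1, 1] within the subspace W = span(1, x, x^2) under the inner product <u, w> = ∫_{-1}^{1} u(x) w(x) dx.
g(x) = -x^2 - 19*x/5 + 3

The best approximation g ∈ W is the orthogonal projection of f onto W. Writing g = a_0 + a_1 x + a_2 x^2, the coefficients solve the normal equations G · a = b where
  G_{ij} = <φ_i, φ_j> and b_i = <f, φ_i>, with φ_0 = 1, φ_1 = x, φ_2 = x^2.
G =
  [2, 0, 2/3]
  [0, 2/3, 0]
  [2/3, 0, 2/5],
b = (16/3, -38/15, 8/5).
Solving gives a_0 = 3, a_1 = -19/5, a_2 = -1, so
  g(x) = -x^2 - 19*x/5 + 3.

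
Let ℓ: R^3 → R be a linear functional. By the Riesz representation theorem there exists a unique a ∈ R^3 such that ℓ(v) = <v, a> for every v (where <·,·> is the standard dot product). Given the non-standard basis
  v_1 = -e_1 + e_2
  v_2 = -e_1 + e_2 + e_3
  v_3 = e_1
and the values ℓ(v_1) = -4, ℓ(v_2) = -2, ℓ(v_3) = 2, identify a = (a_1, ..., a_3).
a = (2, -2, 2)

Write a = (a_1, ..., a_3) in the standard basis. For each basis vector v_i, ℓ(v_i) = <v_i, a> is a linear equation in the a_j's. Collect the n equations into a matrix system V a = ℓ, where row i of V is v_i (expressed in the standard basis). Since V is invertible (lower-triangular with 1s on the diagonal, up to permutation), solve by back-substitution:
  V =
[[-1, 1, 0],
 [-1, 1, 1],
 [1, 0, 0]]
  V a = (-4, -2, 2)
Solving gives a = (2, -2, 2).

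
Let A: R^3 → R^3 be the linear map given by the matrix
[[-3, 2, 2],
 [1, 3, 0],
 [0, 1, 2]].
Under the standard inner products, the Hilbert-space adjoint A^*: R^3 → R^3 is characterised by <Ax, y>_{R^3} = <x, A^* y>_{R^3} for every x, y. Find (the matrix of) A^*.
A^* = A^T =
[[-3, 1, 0],
 [2, 3, 1],
 [2, 0, 2]]

For real matrices with standard dot products, the defining identity <Ax, y> = <x, A^* y> gives (Ax)^T y = x^T (A^*) y, i.e. x^T A^T y = x^T (A^*) y. Since this holds for all x, y, we must have A^* = A^T. Therefore
A^* =
[[-3, 1, 0],
 [2, 3, 1],
 [2, 0, 2]].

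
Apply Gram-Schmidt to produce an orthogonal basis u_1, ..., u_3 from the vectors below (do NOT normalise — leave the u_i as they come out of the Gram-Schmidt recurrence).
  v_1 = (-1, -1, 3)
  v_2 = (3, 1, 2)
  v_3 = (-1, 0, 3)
Orthogonal basis:
  u_1 = (-1, -1, 3)
  u_2 = (35/11, 13/11, 16/11)
  u_3 = (-11/30, 121/150, 11/75)

Apply the Gram-Schmidt recurrence
  u_1 = v_1
  u_i = v_i − Σ_{j<i} ((v_i · u_j) / (u_j · u_j)) · u_j.

Step by step this gives:
  u_1 = (-1, -1, 3)
  u_2 = (35/11, 13/11, 16/11)
  u_3 = (-11/30, 121/150, 11/75)

Orthogonality check:
  u_2 · u_1 = 0 (should be 0)
  u_3 · u_1 = 0 (should be 0)
  u_3 · u_2 = 0 (should be 0)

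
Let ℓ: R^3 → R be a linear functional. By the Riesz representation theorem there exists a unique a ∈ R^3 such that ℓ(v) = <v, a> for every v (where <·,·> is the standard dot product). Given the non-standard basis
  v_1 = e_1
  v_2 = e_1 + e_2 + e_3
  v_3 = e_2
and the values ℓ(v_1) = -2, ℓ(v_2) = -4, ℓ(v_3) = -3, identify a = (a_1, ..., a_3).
a = (-2, -3, 1)

Write a = (a_1, ..., a_3) in the standard basis. For each basis vector v_i, ℓ(v_i) = <v_i, a> is a linear equation in the a_j's. Collect the n equations into a matrix system V a = ℓ, where row i of V is v_i (expressed in the standard basis). Since V is invertible (lower-triangular with 1s on the diagonal, up to permutation), solve by back-substitution:
  V =
[[1, 0, 0],
 [1, 1, 1],
 [0, 1, 0]]
  V a = (-2, -4, -3)
Solving gives a = (-2, -3, 1).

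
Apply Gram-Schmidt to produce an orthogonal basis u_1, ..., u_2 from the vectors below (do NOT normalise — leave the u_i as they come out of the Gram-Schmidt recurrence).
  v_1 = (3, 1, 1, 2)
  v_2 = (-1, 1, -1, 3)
Orthogonal basis:
  u_1 = (3, 1, 1, 2)
  u_2 = (-8/5, 4/5, -6/5, 13/5)

Apply the Gram-Schmidt recurrence
  u_1 = v_1
  u_i = v_i − Σ_{j<i} ((v_i · u_j) / (u_j · u_j)) · u_j.

Step by step this gives:
  u_1 = (3, 1, 1, 2)
  u_2 = (-8/5, 4/5, -6/5, 13/5)

Orthogonality check:
  u_2 · u_1 = 0 (should be 0)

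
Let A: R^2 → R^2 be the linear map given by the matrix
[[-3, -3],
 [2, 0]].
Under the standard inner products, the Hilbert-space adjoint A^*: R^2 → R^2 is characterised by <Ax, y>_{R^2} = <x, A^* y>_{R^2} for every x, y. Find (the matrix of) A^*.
A^* = A^T =
[[-3, 2],
 [-3, 0]]

For real matrices with standard dot products, the defining identity <Ax, y> = <x, A^* y> gives (Ax)^T y = x^T (A^*) y, i.e. x^T A^T y = x^T (A^*) y. Since this holds for all x, y, we must have A^* = A^T. Therefore
A^* =
[[-3, 2],
 [-3, 0]].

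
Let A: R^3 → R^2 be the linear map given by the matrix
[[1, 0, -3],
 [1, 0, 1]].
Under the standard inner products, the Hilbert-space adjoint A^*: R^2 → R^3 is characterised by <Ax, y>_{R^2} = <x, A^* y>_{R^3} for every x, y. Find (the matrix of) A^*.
A^* = A^T =
[[1, 1],
 [0, 0],
 [-3, 1]]

For real matrices with standard dot products, the defining identity <Ax, y> = <x, A^* y> gives (Ax)^T y = x^T (A^*) y, i.e. x^T A^T y = x^T (A^*) y. Since this holds for all x, y, we must have A^* = A^T. Therefore
A^* =
[[1, 1],
 [0, 0],
 [-3, 1]].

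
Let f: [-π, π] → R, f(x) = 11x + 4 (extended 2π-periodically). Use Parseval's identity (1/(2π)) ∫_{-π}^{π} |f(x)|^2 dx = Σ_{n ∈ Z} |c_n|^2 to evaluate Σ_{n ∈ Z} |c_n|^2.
Σ |c_n|^2 = 121π^2/3 + 16

Expand and integrate term by term over [-π, π]:
  ∫ (11x)^2 dx = 121·(2π^3/3); ∫ 2·11·(4)·x dx = 0 (odd integrand); ∫ 4^2 dx = 16·2π.
So (1/(2π)) ∫_{-π}^{π} (11x + 4)^2 dx = 121π^2/3 + 16 = 121π^2/3 + 16.
Parseval ⇒ Σ |c_n|^2 = 121π^2/3 + 16.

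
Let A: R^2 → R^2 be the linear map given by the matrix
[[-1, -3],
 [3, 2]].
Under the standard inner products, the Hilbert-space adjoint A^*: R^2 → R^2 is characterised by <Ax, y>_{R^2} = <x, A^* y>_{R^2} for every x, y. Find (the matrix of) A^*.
A^* = A^T =
[[-1, 3],
 [-3, 2]]

For real matrices with standard dot products, the defining identity <Ax, y> = <x, A^* y> gives (Ax)^T y = x^T (A^*) y, i.e. x^T A^T y = x^T (A^*) y. Since this holds for all x, y, we must have A^* = A^T. Therefore
A^* =
[[-1, 3],
 [-3, 2]].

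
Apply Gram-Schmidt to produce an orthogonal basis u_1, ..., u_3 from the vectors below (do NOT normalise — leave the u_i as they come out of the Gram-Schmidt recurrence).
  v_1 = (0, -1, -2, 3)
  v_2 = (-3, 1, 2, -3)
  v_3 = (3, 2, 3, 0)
Orthogonal basis:
  u_1 = (0, -1, -2, 3)
  u_2 = (-3, 0, 0, 0)
  u_3 = (0, 10/7, 13/7, 12/7)

Apply the Gram-Schmidt recurrence
  u_1 = v_1
  u_i = v_i − Σ_{j<i} ((v_i · u_j) / (u_j · u_j)) · u_j.

Step by step this gives:
  u_1 = (0, -1, -2, 3)
  u_2 = (-3, 0, 0, 0)
  u_3 = (0, 10/7, 13/7, 12/7)

Orthogonality check:
  u_2 · u_1 = 0 (should be 0)
  u_3 · u_1 = 0 (should be 0)
  u_3 · u_2 = 0 (should be 0)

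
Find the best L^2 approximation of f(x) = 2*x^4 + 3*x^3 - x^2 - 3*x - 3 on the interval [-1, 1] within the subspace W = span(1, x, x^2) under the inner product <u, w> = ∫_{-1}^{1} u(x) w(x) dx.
g(x) = 5*x^2/7 - 6*x/5 - 111/35

The best approximation g ∈ W is the orthogonal projection of f onto W. Writing g = a_0 + a_1 x + a_2 x^2, the coefficients solve the normal equations G · a = b where
  G_{ij} = <φ_i, φ_j> and b_i = <f, φ_i>, with φ_0 = 1, φ_1 = x, φ_2 = x^2.
G =
  [2, 0, 2/3]
  [0, 2/3, 0]
  [2/3, 0, 2/5],
b = (-88/15, -4/5, -64/35).
Solving gives a_0 = -111/35, a_1 = -6/5, a_2 = 5/7, so
  g(x) = 5*x^2/7 - 6*x/5 - 111/35.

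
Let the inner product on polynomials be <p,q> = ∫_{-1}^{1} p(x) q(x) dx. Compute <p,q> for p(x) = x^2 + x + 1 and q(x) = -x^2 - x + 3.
<p,q> = 94/15

Expand the product: p(x)·q(x) = -x^4 - 2*x^3 + x^2 + 2*x + 3.
∫_{-1}^{1} of each monomial x^k gives [2/(k+1) if k even, 0 if k odd]. Integrating term-by-term (or equivalently evaluating the antiderivative F(x) = -x^5/5 - x^4/2 + x^3/3 + x^2 + 3*x at the endpoints):
  F(1) − F(−1) = 109/30 − (-79/30) = 94/15.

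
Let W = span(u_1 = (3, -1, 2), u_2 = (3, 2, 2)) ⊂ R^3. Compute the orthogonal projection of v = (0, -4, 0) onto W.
proj_W(v) = (0, -4, 0)

Set up U = [u_1 | ... | u_2] ∈ R^(3×2). The projector onto W = col(U) is P = U (U^T U)^(-1) U^T.
Compute U^T U =
  [14, 11]
  [11, 17],
and U^T v = (4, -8).
Solve U^T U · c = U^T v for the coefficients: c = (4/3, -4/3). The projection is proj_W(v) = U c.
Check: (v - proj_W(v)) · u_1 = 0  (should be 0).
Check: (v - proj_W(v)) · u_2 = 0  (should be 0).
Result: proj_W(v) = (0, -4, 0).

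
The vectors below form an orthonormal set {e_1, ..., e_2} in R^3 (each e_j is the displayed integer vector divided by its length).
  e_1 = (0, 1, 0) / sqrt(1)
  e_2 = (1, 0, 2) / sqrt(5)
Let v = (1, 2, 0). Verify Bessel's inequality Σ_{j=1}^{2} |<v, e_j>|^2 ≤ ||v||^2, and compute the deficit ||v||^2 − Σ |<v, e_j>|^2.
Σ |<v, e_j>|^2 = 21/5; ||v||^2 = 5; deficit = 4/5

Write each e_j = u_j / sqrt(<u_j, u_j>) where u_j is the displayed integer vector. Then <v, e_j> = <v, u_j> / sqrt(<u_j, u_j>), so |<v, e_j>|^2 = <v, u_j>^2 / <u_j, u_j>.
Coefficients: <v, e_1> = 2/sqrt(1), <v, e_2> = 1/sqrt(5).
Square and sum: Σ |<v, e_j>|^2 = 21/5.
Compute ||v||^2 = v·v = 5.
Deficit = 5 − 21/5 = 4/5 ≥ 0, confirming Bessel's inequality. (The deficit equals ||v − Σ <v,e_j> e_j||^2, the squared distance from v to span{e_j}.)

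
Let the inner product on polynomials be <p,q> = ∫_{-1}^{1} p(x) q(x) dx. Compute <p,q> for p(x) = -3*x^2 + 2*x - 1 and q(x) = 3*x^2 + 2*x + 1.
<p,q> = -104/15

Expand the product: p(x)·q(x) = -9*x^4 - 2*x^2 - 1.
∫_{-1}^{1} of each monomial x^k gives [2/(k+1) if k even, 0 if k odd]. Integrating term-by-term (or equivalently evaluating the antiderivative F(x) = -9*x^5/5 - 2*x^3/3 - x at the endpoints):
  F(1) − F(−1) = -52/15 − (52/15) = -104/15.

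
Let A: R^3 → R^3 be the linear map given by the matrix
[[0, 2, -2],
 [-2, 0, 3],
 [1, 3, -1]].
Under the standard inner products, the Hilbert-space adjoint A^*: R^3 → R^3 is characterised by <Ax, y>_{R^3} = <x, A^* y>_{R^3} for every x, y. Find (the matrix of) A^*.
A^* = A^T =
[[0, -2, 1],
 [2, 0, 3],
 [-2, 3, -1]]

For real matrices with standard dot products, the defining identity <Ax, y> = <x, A^* y> gives (Ax)^T y = x^T (A^*) y, i.e. x^T A^T y = x^T (A^*) y. Since this holds for all x, y, we must have A^* = A^T. Therefore
A^* =
[[0, -2, 1],
 [2, 0, 3],
 [-2, 3, -1]].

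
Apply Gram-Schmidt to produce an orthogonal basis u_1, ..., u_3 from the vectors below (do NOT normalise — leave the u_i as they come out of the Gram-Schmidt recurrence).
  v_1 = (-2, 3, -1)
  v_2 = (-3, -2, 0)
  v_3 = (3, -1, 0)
Orthogonal basis:
  u_1 = (-2, 3, -1)
  u_2 = (-3, -2, 0)
  u_3 = (9/91, -27/182, -9/14)

Apply the Gram-Schmidt recurrence
  u_1 = v_1
  u_i = v_i − Σ_{j<i} ((v_i · u_j) / (u_j · u_j)) · u_j.

Step by step this gives:
  u_1 = (-2, 3, -1)
  u_2 = (-3, -2, 0)
  u_3 = (9/91, -27/182, -9/14)

Orthogonality check:
  u_2 · u_1 = 0 (should be 0)
  u_3 · u_1 = 0 (should be 0)
  u_3 · u_2 = 0 (should be 0)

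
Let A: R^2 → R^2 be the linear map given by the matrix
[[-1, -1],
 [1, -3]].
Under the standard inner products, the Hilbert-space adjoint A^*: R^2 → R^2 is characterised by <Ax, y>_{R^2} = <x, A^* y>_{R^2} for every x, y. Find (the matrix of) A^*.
A^* = A^T =
[[-1, 1],
 [-1, -3]]

For real matrices with standard dot products, the defining identity <Ax, y> = <x, A^* y> gives (Ax)^T y = x^T (A^*) y, i.e. x^T A^T y = x^T (A^*) y. Since this holds for all x, y, we must have A^* = A^T. Therefore
A^* =
[[-1, 1],
 [-1, -3]].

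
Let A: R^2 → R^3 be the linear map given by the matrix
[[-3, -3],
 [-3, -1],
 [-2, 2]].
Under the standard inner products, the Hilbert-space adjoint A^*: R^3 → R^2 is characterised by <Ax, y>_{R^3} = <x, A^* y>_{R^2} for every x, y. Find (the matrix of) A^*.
A^* = A^T =
[[-3, -3, -2],
 [-3, -1, 2]]

For real matrices with standard dot products, the defining identity <Ax, y> = <x, A^* y> gives (Ax)^T y = x^T (A^*) y, i.e. x^T A^T y = x^T (A^*) y. Since this holds for all x, y, we must have A^* = A^T. Therefore
A^* =
[[-3, -3, -2],
 [-3, -1, 2]].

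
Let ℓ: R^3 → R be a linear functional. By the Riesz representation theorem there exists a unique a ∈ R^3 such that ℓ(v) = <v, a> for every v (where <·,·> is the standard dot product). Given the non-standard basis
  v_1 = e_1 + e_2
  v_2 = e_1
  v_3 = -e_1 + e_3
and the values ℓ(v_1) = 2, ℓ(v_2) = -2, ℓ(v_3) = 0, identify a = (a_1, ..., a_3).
a = (-2, 4, -2)

Write a = (a_1, ..., a_3) in the standard basis. For each basis vector v_i, ℓ(v_i) = <v_i, a> is a linear equation in the a_j's. Collect the n equations into a matrix system V a = ℓ, where row i of V is v_i (expressed in the standard basis). Since V is invertible (lower-triangular with 1s on the diagonal, up to permutation), solve by back-substitution:
  V =
[[1, 1, 0],
 [1, 0, 0],
 [-1, 0, 1]]
  V a = (2, -2, 0)
Solving gives a = (-2, 4, -2).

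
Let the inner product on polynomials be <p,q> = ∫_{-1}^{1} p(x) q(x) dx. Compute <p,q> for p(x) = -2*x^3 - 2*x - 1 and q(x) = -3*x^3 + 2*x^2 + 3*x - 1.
<p,q> = -34/21

Expand the product: p(x)·q(x) = 6*x^6 - 4*x^5 + x^3 - 8*x^2 - x + 1.
∫_{-1}^{1} of each monomial x^k gives [2/(k+1) if k even, 0 if k odd]. Integrating term-by-term (or equivalently evaluating the antiderivative F(x) = 6*x^7/7 - 2*x^6/3 + x^4/4 - 8*x^3/3 - x^2/2 + x at the endpoints):
  F(1) − F(−1) = -145/84 − (-3/28) = -34/21.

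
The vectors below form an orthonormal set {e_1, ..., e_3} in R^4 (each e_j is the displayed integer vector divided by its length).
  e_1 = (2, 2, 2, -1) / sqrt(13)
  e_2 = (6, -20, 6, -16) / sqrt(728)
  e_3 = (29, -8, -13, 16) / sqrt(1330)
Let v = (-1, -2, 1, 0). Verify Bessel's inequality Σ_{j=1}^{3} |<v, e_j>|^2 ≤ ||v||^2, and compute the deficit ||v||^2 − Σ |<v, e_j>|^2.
Σ |<v, e_j>|^2 = 374/95; ||v||^2 = 6; deficit = 196/95

Write each e_j = u_j / sqrt(<u_j, u_j>) where u_j is the displayed integer vector. Then <v, e_j> = <v, u_j> / sqrt(<u_j, u_j>), so |<v, e_j>|^2 = <v, u_j>^2 / <u_j, u_j>.
Coefficients: <v, e_1> = -4/sqrt(13), <v, e_2> = 40/sqrt(728), <v, e_3> = -26/sqrt(1330).
Square and sum: Σ |<v, e_j>|^2 = 374/95.
Compute ||v||^2 = v·v = 6.
Deficit = 6 − 374/95 = 196/95 ≥ 0, confirming Bessel's inequality. (The deficit equals ||v − Σ <v,e_j> e_j||^2, the squared distance from v to span{e_j}.)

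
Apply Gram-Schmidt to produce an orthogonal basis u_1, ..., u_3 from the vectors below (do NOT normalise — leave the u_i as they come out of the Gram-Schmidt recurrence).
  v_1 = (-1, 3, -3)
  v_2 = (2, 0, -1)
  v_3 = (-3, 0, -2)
Orthogonal basis:
  u_1 = (-1, 3, -3)
  u_2 = (39/19, -3/19, -16/19)
  u_3 = (-63/94, -147/94, -63/47)

Apply the Gram-Schmidt recurrence
  u_1 = v_1
  u_i = v_i − Σ_{j<i} ((v_i · u_j) / (u_j · u_j)) · u_j.

Step by step this gives:
  u_1 = (-1, 3, -3)
  u_2 = (39/19, -3/19, -16/19)
  u_3 = (-63/94, -147/94, -63/47)

Orthogonality check:
  u_2 · u_1 = 0 (should be 0)
  u_3 · u_1 = 0 (should be 0)
  u_3 · u_2 = 0 (should be 0)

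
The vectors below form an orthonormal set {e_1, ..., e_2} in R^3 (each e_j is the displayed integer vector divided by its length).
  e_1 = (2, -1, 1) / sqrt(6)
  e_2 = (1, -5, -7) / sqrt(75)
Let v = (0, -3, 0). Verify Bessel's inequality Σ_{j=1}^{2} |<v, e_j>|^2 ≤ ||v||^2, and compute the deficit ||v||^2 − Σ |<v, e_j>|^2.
Σ |<v, e_j>|^2 = 9/2; ||v||^2 = 9; deficit = 9/2

Write each e_j = u_j / sqrt(<u_j, u_j>) where u_j is the displayed integer vector. Then <v, e_j> = <v, u_j> / sqrt(<u_j, u_j>), so |<v, e_j>|^2 = <v, u_j>^2 / <u_j, u_j>.
Coefficients: <v, e_1> = 3/sqrt(6), <v, e_2> = 15/sqrt(75).
Square and sum: Σ |<v, e_j>|^2 = 9/2.
Compute ||v||^2 = v·v = 9.
Deficit = 9 − 9/2 = 9/2 ≥ 0, confirming Bessel's inequality. (The deficit equals ||v − Σ <v,e_j> e_j||^2, the squared distance from v to span{e_j}.)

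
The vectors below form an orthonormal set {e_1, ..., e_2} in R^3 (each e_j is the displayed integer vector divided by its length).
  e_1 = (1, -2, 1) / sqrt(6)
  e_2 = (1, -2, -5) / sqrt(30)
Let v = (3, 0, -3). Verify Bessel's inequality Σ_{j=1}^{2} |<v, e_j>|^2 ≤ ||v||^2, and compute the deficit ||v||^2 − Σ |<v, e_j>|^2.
Σ |<v, e_j>|^2 = 54/5; ||v||^2 = 18; deficit = 36/5

Write each e_j = u_j / sqrt(<u_j, u_j>) where u_j is the displayed integer vector. Then <v, e_j> = <v, u_j> / sqrt(<u_j, u_j>), so |<v, e_j>|^2 = <v, u_j>^2 / <u_j, u_j>.
Coefficients: <v, e_1> = 0/sqrt(6), <v, e_2> = 18/sqrt(30).
Square and sum: Σ |<v, e_j>|^2 = 54/5.
Compute ||v||^2 = v·v = 18.
Deficit = 18 − 54/5 = 36/5 ≥ 0, confirming Bessel's inequality. (The deficit equals ||v − Σ <v,e_j> e_j||^2, the squared distance from v to span{e_j}.)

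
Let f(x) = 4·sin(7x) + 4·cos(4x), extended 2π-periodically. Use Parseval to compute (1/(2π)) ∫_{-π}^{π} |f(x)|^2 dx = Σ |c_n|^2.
Σ |c_n|^2 = 16

Expand |f|^2 and use orthogonality of {sin(nx), cos(mx)} on [-π, π]:
  ∫_{-π}^{π} sin(nx)^2 dx = π, ∫ cos(mx)^2 dx = π, and cross terms integrate to 0.
So ∫_{-π}^{π} f(x)^2 dx = 4^2 · π + 4^2 · π = (16 + 16)π.
Divide by 2π: (16 + 16)/2 = 16.
By Parseval, this equals Σ |c_n|^2.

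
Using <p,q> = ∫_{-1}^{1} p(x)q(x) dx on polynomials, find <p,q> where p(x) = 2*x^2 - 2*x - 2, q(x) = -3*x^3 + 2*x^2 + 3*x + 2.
<p,q> = -8

Expand the product: p(x)·q(x) = -6*x^5 + 10*x^4 + 8*x^3 - 6*x^2 - 10*x - 4.
∫_{-1}^{1} of each monomial x^k gives [2/(k+1) if k even, 0 if k odd]. Integrating term-by-term (or equivalently evaluating the antiderivative F(x) = -x^6 + 2*x^5 + 2*x^4 - 2*x^3 - 5*x^2 - 4*x at the endpoints):
  F(1) − F(−1) = -8 − (0) = -8.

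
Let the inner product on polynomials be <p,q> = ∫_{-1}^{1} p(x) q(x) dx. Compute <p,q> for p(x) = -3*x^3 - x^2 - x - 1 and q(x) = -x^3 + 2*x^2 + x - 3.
<p,q> = 184/35

Expand the product: p(x)·q(x) = 3*x^6 - 5*x^5 - 4*x^4 + 7*x^3 + 2*x + 3.
∫_{-1}^{1} of each monomial x^k gives [2/(k+1) if k even, 0 if k odd]. Integrating term-by-term (or equivalently evaluating the antiderivative F(x) = 3*x^7/7 - 5*x^6/6 - 4*x^5/5 + 7*x^4/4 + x^2 + 3*x at the endpoints):
  F(1) − F(−1) = 1909/420 − (-299/420) = 184/35.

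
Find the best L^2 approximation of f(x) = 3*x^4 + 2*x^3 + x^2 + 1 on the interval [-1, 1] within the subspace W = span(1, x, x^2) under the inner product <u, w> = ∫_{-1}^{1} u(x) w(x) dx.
g(x) = 25*x^2/7 + 6*x/5 + 26/35

The best approximation g ∈ W is the orthogonal projection of f onto W. Writing g = a_0 + a_1 x + a_2 x^2, the coefficients solve the normal equations G · a = b where
  G_{ij} = <φ_i, φ_j> and b_i = <f, φ_i>, with φ_0 = 1, φ_1 = x, φ_2 = x^2.
G =
  [2, 0, 2/3]
  [0, 2/3, 0]
  [2/3, 0, 2/5],
b = (58/15, 4/5, 202/105).
Solving gives a_0 = 26/35, a_1 = 6/5, a_2 = 25/7, so
  g(x) = 25*x^2/7 + 6*x/5 + 26/35.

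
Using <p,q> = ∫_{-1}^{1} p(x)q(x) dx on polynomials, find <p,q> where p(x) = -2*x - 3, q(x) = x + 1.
<p,q> = -22/3

Expand the product: p(x)·q(x) = -2*x^2 - 5*x - 3.
∫_{-1}^{1} of each monomial x^k gives [2/(k+1) if k even, 0 if k odd]. Integrating term-by-term (or equivalently evaluating the antiderivative F(x) = -2*x^3/3 - 5*x^2/2 - 3*x at the endpoints):
  F(1) − F(−1) = -37/6 − (7/6) = -22/3.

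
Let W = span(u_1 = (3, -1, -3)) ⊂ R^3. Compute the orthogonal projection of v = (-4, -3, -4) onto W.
proj_W(v) = (9/19, -3/19, -9/19)

Set up U = [u_1 | ... | u_1] ∈ R^(3×1). The projector onto W = col(U) is P = U (U^T U)^(-1) U^T.
Compute U^T U =
  [19],
and U^T v = (3).
Solve U^T U · c = U^T v for the coefficients: c = (3/19). The projection is proj_W(v) = U c.
Check: (v - proj_W(v)) · u_1 = 0  (should be 0).
Result: proj_W(v) = (9/19, -3/19, -9/19).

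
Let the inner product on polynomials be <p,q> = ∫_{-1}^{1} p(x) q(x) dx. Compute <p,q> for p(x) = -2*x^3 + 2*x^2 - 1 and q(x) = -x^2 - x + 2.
<p,q> = -2/3

Expand the product: p(x)·q(x) = 2*x^5 - 6*x^3 + 5*x^2 + x - 2.
∫_{-1}^{1} of each monomial x^k gives [2/(k+1) if k even, 0 if k odd]. Integrating term-by-term (or equivalently evaluating the antiderivative F(x) = x^6/3 - 3*x^4/2 + 5*x^3/3 + x^2/2 - 2*x at the endpoints):
  F(1) − F(−1) = -1 − (-1/3) = -2/3.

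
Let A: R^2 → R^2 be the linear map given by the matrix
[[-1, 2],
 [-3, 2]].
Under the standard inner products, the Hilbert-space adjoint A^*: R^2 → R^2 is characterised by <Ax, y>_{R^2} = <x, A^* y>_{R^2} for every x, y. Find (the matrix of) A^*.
A^* = A^T =
[[-1, -3],
 [2, 2]]

For real matrices with standard dot products, the defining identity <Ax, y> = <x, A^* y> gives (Ax)^T y = x^T (A^*) y, i.e. x^T A^T y = x^T (A^*) y. Since this holds for all x, y, we must have A^* = A^T. Therefore
A^* =
[[-1, -3],
 [2, 2]].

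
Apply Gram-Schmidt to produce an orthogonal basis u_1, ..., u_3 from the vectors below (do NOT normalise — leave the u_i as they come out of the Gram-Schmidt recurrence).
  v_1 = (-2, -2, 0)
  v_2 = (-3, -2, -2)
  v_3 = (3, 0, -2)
Orthogonal basis:
  u_1 = (-2, -2, 0)
  u_2 = (-1/2, 1/2, -2)
  u_3 = (16/9, -16/9, -8/9)

Apply the Gram-Schmidt recurrence
  u_1 = v_1
  u_i = v_i − Σ_{j<i} ((v_i · u_j) / (u_j · u_j)) · u_j.

Step by step this gives:
  u_1 = (-2, -2, 0)
  u_2 = (-1/2, 1/2, -2)
  u_3 = (16/9, -16/9, -8/9)

Orthogonality check:
  u_2 · u_1 = 0 (should be 0)
  u_3 · u_1 = 0 (should be 0)
  u_3 · u_2 = 0 (should be 0)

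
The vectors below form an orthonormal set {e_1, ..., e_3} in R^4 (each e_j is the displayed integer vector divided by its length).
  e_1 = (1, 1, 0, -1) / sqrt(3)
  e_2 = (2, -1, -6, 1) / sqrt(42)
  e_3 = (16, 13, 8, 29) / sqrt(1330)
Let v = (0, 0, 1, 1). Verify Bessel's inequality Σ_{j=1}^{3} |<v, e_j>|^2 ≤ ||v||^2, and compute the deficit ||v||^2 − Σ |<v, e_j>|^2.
Σ |<v, e_j>|^2 = 186/95; ||v||^2 = 2; deficit = 4/95

Write each e_j = u_j / sqrt(<u_j, u_j>) where u_j is the displayed integer vector. Then <v, e_j> = <v, u_j> / sqrt(<u_j, u_j>), so |<v, e_j>|^2 = <v, u_j>^2 / <u_j, u_j>.
Coefficients: <v, e_1> = -1/sqrt(3), <v, e_2> = -5/sqrt(42), <v, e_3> = 37/sqrt(1330).
Square and sum: Σ |<v, e_j>|^2 = 186/95.
Compute ||v||^2 = v·v = 2.
Deficit = 2 − 186/95 = 4/95 ≥ 0, confirming Bessel's inequality. (The deficit equals ||v − Σ <v,e_j> e_j||^2, the squared distance from v to span{e_j}.)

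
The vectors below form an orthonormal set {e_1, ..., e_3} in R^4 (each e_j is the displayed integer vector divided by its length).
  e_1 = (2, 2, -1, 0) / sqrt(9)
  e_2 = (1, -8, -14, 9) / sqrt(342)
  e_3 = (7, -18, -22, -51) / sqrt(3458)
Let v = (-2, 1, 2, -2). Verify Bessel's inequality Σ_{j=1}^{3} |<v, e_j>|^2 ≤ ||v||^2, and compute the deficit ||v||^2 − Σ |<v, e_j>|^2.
Σ |<v, e_j>|^2 = 78/7; ||v||^2 = 13; deficit = 13/7

Write each e_j = u_j / sqrt(<u_j, u_j>) where u_j is the displayed integer vector. Then <v, e_j> = <v, u_j> / sqrt(<u_j, u_j>), so |<v, e_j>|^2 = <v, u_j>^2 / <u_j, u_j>.
Coefficients: <v, e_1> = -4/sqrt(9), <v, e_2> = -56/sqrt(342), <v, e_3> = 26/sqrt(3458).
Square and sum: Σ |<v, e_j>|^2 = 78/7.
Compute ||v||^2 = v·v = 13.
Deficit = 13 − 78/7 = 13/7 ≥ 0, confirming Bessel's inequality. (The deficit equals ||v − Σ <v,e_j> e_j||^2, the squared distance from v to span{e_j}.)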